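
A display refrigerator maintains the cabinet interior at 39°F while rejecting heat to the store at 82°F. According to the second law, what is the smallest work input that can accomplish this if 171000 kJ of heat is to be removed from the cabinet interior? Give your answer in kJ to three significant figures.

In absolute terms T_C = 277.04 K and T_H = 300.93 K, so ΔT = 23.89 K.
The reversible limit is COP_R = T_C/ΔT = 11.60, so W_min = Q_C/COP = Q_C·ΔT/T_C.
W_min = 171000 × 23.89/277.04 = 14750 kJ.

14700 kJ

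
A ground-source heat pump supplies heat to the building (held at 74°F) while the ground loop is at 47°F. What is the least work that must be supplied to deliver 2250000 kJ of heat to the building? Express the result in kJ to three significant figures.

In absolute terms T_C = 281.48 K and T_H = 296.48 K, so ΔT = 15.00 K.
The reversible limit is COP_HP = T_H/ΔT = 19.77, so W_min = Q_H/COP = Q_H·ΔT/T_H.
W_min = 2250000 × 15.00/296.48 = 113800 kJ.

114000 kJ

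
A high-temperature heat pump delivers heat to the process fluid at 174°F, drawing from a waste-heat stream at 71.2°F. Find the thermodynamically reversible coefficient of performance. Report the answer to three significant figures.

6.16

In absolute terms T_C = 294.93 K and T_H = 352.04 K, so ΔT = 57.11 K.
For a reversible cycle, COP_Carnot = T_H/ΔT = 352.04/57.11 = 6.164.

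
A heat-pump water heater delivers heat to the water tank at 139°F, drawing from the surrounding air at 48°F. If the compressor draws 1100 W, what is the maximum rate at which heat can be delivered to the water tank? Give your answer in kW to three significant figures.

7.24 kW

In absolute terms T_C = 282.04 K and T_H = 332.59 K, so ΔT = 50.56 K.
COP_Carnot = T_H/ΔT = 332.59/50.56 = 6.579.
Q̇_max = COP_Carnot × Ẇ = 6.579 × 1100 W = 7237 W = 7.237 kW.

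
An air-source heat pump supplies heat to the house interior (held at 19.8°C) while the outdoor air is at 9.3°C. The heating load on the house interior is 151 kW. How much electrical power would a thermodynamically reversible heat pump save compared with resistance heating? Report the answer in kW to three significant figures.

In absolute terms T_C = 282.45 K and T_H = 292.95 K, so ΔT = 10.50 K.
COP_Carnot = T_H/ΔT = 292.95/10.50 = 27.90.
Resistance heating needs Ẇ_res = Q̇_H = 151.0 kW; the reversible heat pump needs only Ẇ_hp = Q̇_H/COP = 5.412 kW.
Saving = 151.0 − 5.412 = 145.6 kW.

146 kW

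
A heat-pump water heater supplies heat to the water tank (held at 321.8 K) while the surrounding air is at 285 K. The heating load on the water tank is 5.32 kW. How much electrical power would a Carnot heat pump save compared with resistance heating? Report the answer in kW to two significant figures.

The reservoir spacing is ΔT = 321.8 − 285 = 36.80 K.
COP_Carnot = T_H/ΔT = 321.80/36.80 = 8.745.
Resistance heating needs Ẇ_res = Q̇_H = 5.320 kW; the reversible heat pump needs only Ẇ_hp = Q̇_H/COP = 0.6084 kW.
Saving = 5.320 − 0.6084 = 4.712 kW.

4.7 kW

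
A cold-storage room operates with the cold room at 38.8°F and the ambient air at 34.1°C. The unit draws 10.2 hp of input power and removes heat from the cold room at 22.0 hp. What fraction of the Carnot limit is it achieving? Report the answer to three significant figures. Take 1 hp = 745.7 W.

0.236

COP_actual = Q̇_C/Ẇ = 22.00/10.20 = 2.157.
In absolute terms T_C = 276.93 K and T_H = 307.25 K, so ΔT = 30.32 K.
COP_Carnot = T_C/ΔT = 276.93/30.32 = 9.133.
η_II = COP_actual/COP_Carnot = 2.157/9.133 = 0.2362.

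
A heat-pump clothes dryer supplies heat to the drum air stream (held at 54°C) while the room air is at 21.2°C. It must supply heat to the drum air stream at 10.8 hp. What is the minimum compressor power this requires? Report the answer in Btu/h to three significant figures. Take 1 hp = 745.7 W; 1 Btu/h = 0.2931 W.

2750 Btu/h

In absolute terms T_C = 294.35 K and T_H = 327.15 K, so ΔT = 32.80 K.
COP_Carnot = T_H/ΔT = 327.15/32.80 = 9.974.
Ẇ_min = Q̇/COP_Carnot = 10.80/9.974 = 1.083 hp = 2755 Btu/h.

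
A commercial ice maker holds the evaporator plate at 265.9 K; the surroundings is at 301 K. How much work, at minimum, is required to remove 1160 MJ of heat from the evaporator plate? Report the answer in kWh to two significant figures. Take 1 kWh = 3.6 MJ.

The reservoir spacing is ΔT = 301 − 265.9 = 35.10 K.
The reversible limit is COP_R = T_C/ΔT = 7.575, so W_min = Q_C/COP = Q_C·ΔT/T_C.
W_min = 1160 × 35.10/265.90 = 153.1 MJ = 42.53 kWh.

43 kWh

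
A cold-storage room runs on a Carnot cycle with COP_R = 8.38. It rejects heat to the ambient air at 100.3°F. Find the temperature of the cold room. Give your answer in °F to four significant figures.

40.60 °F

For a Carnot refrigerator COP_R = T_C/(T_H − T_C), so T_C = COP·T_H/(1 + COP).
With T_H = 311.09 K, T_C = 8.38 × 311.09/9.380 = 277.93 K.
Converting, 277.93 K = 40.60°F.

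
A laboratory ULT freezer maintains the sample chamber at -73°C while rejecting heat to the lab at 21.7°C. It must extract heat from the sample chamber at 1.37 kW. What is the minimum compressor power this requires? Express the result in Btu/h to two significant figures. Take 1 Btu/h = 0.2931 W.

In absolute terms T_C = 200.15 K and T_H = 294.85 K, so ΔT = 94.70 K.
COP_Carnot = T_C/ΔT = 200.15/94.70 = 2.114.
Ẇ_min = Q̇/COP_Carnot = 1.370/2.114 = 0.6482 kW = 2212 Btu/h.

2200 Btu/h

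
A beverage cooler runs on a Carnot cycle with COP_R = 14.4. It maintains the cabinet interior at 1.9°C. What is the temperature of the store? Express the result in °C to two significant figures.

21 °C

COP_R = T_C/(T_H − T_C) gives T_H − T_C = T_C/COP.
With T_C = 275.05 K, T_H = 275.05 × (1 + 1/14.4) = 294.15 K.
Converting, 294.15 K = 21.00°C.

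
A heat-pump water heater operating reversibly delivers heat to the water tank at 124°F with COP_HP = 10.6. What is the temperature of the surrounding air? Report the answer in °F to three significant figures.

68.9 °F

COP_HP = T_H/(T_H − T_C) gives T_H − T_C = T_H/COP.
With T_H = 324.26 K, T_C = 324.26 × (1 − 1/10.6) = 293.67 K.
Converting, 293.67 K = 68.94°F.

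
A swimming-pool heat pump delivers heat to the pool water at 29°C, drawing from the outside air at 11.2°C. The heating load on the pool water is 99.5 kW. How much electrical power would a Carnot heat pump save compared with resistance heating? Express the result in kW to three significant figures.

93.6 kW

In absolute terms T_C = 284.35 K and T_H = 302.15 K, so ΔT = 17.80 K.
COP_Carnot = T_H/ΔT = 302.15/17.80 = 16.97.
Resistance heating needs Ẇ_res = Q̇_H = 99.50 kW; the reversible heat pump needs only Ẇ_hp = Q̇_H/COP = 5.862 kW.
Saving = 99.50 − 5.862 = 93.64 kW.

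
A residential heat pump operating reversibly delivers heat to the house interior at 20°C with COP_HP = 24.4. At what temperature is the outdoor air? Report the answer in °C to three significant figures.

7.99 °C

COP_HP = T_H/(T_H − T_C) gives T_H − T_C = T_H/COP.
With T_H = 293.15 K, T_C = 293.15 × (1 − 1/24.4) = 281.14 K.
Converting, 281.14 K = 7.99°C.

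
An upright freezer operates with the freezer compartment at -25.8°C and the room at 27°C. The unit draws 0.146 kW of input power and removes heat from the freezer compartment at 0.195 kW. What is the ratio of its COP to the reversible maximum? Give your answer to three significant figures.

0.285

COP_actual = Q̇_C/Ẇ = 0.1950/0.1460 = 1.336.
In absolute terms T_C = 247.35 K and T_H = 300.15 K, so ΔT = 52.80 K.
COP_Carnot = T_C/ΔT = 247.35/52.80 = 4.685.
η_II = COP_actual/COP_Carnot = 1.336/4.685 = 0.2851.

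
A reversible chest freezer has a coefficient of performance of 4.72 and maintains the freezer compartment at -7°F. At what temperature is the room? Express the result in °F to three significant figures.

COP_R = T_C/(T_H − T_C) gives T_H − T_C = T_C/COP.
With T_C = 251.48 K, T_H = 251.48 × (1 + 1/4.72) = 304.76 K.
Converting, 304.76 K = 88.90°F.

88.9 °F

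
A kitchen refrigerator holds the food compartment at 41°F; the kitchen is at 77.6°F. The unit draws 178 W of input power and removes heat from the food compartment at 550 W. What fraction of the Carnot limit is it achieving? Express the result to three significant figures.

COP_actual = Q̇_C/Ẇ = 550.0/178.0 = 3.090.
In absolute terms T_C = 278.15 K and T_H = 298.48 K, so ΔT = 20.33 K.
COP_Carnot = T_C/ΔT = 278.15/20.33 = 13.68.
η_II = COP_actual/COP_Carnot = 3.090/13.68 = 0.2259.

0.226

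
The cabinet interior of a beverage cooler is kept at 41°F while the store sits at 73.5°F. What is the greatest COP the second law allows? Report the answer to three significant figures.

15.4

In absolute terms T_C = 278.15 K and T_H = 296.21 K, so ΔT = 18.06 K.
For a reversible cycle, COP_Carnot = T_C/ΔT = 278.15/18.06 = 15.41.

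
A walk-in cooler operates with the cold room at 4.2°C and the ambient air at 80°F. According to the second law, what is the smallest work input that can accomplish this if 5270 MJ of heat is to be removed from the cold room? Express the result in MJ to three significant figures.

In absolute terms T_C = 277.35 K and T_H = 299.82 K, so ΔT = 22.47 K.
The reversible limit is COP_R = T_C/ΔT = 12.34, so W_min = Q_C/COP = Q_C·ΔT/T_C.
W_min = 5270 × 22.47/277.35 = 426.9 MJ.

427 MJ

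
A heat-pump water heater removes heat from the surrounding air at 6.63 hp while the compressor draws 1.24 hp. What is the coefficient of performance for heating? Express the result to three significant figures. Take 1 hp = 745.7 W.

6.35

The first law gives Q̇_H = Q̇_C + Ẇ, so the three rates are Q̇_C = 6.630, Q̇_H = 7.870, Ẇ = 1.240 hp.
COP_HP = Q̇_H/Ẇ = 7.870/1.240 = 6.347.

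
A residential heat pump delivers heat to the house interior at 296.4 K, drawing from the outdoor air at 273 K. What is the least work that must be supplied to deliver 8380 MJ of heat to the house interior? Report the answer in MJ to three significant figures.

662 MJ

The reservoir spacing is ΔT = 296.4 − 273 = 23.40 K.
The reversible limit is COP_HP = T_H/ΔT = 12.67, so W_min = Q_H/COP = Q_H·ΔT/T_H.
W_min = 8380 × 23.40/296.40 = 661.6 MJ.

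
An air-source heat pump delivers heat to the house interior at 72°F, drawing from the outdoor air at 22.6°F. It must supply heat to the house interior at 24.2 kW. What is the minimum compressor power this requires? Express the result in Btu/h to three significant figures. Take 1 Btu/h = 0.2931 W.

In absolute terms T_C = 267.93 K and T_H = 295.37 K, so ΔT = 27.44 K.
COP_Carnot = T_H/ΔT = 295.37/27.44 = 10.76.
Ẇ_min = Q̇/COP_Carnot = 24.20/10.76 = 2.249 kW = 7672 Btu/h.

7670 Btu/h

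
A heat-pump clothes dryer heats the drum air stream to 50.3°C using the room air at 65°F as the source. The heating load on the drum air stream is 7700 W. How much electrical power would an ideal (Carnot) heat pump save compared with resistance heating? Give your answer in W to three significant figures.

In absolute terms T_C = 291.48 K and T_H = 323.45 K, so ΔT = 31.97 K.
COP_Carnot = T_H/ΔT = 323.45/31.97 = 10.12.
Resistance heating needs Ẇ_res = Q̇_H = 7700 W; the reversible heat pump needs only Ẇ_hp = Q̇_H/COP = 761.0 W.
Saving = 7700 − 761.0 = 6939 W.

6940 W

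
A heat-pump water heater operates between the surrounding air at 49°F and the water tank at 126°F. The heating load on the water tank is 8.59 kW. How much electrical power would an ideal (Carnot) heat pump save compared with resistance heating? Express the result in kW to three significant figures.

In absolute terms T_C = 282.59 K and T_H = 325.37 K, so ΔT = 42.78 K.
COP_Carnot = T_H/ΔT = 325.37/42.78 = 7.606.
Resistance heating needs Ẇ_res = Q̇_H = 8.590 kW; the reversible heat pump needs only Ẇ_hp = Q̇_H/COP = 1.129 kW.
Saving = 8.590 − 1.129 = 7.461 kW.

7.46 kW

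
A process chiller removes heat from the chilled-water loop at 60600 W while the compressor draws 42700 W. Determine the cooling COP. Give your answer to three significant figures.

The first law gives Q̇_H = Q̇_C + Ẇ, so the three rates are Q̇_C = 60600, Q̇_H = 103300, Ẇ = 42700 W.
COP_R = Q̇_C/Ẇ = 60600/42700 = 1.419.

1.42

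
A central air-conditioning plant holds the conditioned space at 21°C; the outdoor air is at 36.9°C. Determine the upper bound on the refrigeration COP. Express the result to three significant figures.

18.5

In absolute terms T_C = 294.15 K and T_H = 310.05 K, so ΔT = 15.90 K.
For a reversible cycle, COP_Carnot = T_C/ΔT = 294.15/15.90 = 18.50.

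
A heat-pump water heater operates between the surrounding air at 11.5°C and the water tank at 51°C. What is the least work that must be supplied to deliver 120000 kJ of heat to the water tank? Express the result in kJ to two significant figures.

In absolute terms T_C = 284.65 K and T_H = 324.15 K, so ΔT = 39.50 K.
The reversible limit is COP_HP = T_H/ΔT = 8.206, so W_min = Q_H/COP = Q_H·ΔT/T_H.
W_min = 120000 × 39.50/324.15 = 14620 kJ.

15000 kJ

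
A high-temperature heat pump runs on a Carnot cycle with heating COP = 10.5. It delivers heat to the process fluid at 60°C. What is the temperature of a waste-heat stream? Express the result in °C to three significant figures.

28.3 °C

COP_HP = T_H/(T_H − T_C) gives T_H − T_C = T_H/COP.
With T_H = 333.15 K, T_C = 333.15 × (1 − 1/10.5) = 301.42 K.
Converting, 301.42 K = 28.27°C.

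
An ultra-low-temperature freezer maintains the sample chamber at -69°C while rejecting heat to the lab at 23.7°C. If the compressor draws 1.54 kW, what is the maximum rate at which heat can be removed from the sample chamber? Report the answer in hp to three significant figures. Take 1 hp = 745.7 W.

4.55 hp

In absolute terms T_C = 204.15 K and T_H = 296.85 K, so ΔT = 92.70 K.
COP_Carnot = T_C/ΔT = 204.15/92.70 = 2.202.
Q̇_max = COP_Carnot × Ẇ = 2.202 × 1.540 kW = 3.391 kW = 4.548 hp.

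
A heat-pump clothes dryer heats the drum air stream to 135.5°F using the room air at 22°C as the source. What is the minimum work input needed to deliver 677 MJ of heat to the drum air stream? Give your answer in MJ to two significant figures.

73 MJ

In absolute terms T_C = 295.15 K and T_H = 330.65 K, so ΔT = 35.50 K.
The reversible limit is COP_HP = T_H/ΔT = 9.314, so W_min = Q_H/COP = Q_H·ΔT/T_H.
W_min = 677.0 × 35.50/330.65 = 72.69 MJ.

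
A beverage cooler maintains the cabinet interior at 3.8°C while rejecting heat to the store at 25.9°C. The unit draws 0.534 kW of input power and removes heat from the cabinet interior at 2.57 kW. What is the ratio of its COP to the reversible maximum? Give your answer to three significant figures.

0.384

COP_actual = Q̇_C/Ẇ = 2.570/0.5340 = 4.813.
In absolute terms T_C = 276.95 K and T_H = 299.05 K, so ΔT = 22.10 K.
COP_Carnot = T_C/ΔT = 276.95/22.10 = 12.53.
η_II = COP_actual/COP_Carnot = 4.813/12.53 = 0.3840.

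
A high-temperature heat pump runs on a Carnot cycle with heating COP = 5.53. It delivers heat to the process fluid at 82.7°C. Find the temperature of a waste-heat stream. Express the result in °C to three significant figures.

COP_HP = T_H/(T_H − T_C) gives T_H − T_C = T_H/COP.
With T_H = 355.85 K, T_C = 355.85 × (1 − 1/5.53) = 291.50 K.
Converting, 291.50 K = 18.35°C.

18.4 °C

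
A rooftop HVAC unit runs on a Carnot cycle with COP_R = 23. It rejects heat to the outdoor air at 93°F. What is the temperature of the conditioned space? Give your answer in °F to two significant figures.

For a Carnot refrigerator COP_R = T_C/(T_H − T_C), so T_C = COP·T_H/(1 + COP).
With T_H = 307.04 K, T_C = 23 × 307.04/24.00 = 294.25 K.
Converting, 294.25 K = 69.97°F.

70 °F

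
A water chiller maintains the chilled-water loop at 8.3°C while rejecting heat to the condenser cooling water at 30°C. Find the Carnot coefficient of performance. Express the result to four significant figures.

12.97

In absolute terms T_C = 281.45 K and T_H = 303.15 K, so ΔT = 21.70 K.
For a reversible cycle, COP_Carnot = T_C/ΔT = 281.45/21.70 = 12.97.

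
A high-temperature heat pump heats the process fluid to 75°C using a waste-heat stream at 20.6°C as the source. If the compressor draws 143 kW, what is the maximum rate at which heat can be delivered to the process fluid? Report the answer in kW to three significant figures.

915 kW

In absolute terms T_C = 293.75 K and T_H = 348.15 K, so ΔT = 54.40 K.
COP_Carnot = T_H/ΔT = 348.15/54.40 = 6.400.
Q̇_max = COP_Carnot × Ẇ = 6.400 × 143.0 kW = 915.2 kW.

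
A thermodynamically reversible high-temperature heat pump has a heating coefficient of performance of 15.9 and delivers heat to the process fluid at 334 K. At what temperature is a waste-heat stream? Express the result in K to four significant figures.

313.0 K

COP_HP = T_H/(T_H − T_C) gives T_H − T_C = T_H/COP.
With T_H = 334.00 K, T_C = 334.00 × (1 − 1/15.9) = 312.99 K.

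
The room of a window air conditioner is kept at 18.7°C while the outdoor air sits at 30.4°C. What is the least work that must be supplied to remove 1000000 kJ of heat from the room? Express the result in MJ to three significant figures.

In absolute terms T_C = 291.85 K and T_H = 303.55 K, so ΔT = 11.70 K.
The reversible limit is COP_R = T_C/ΔT = 24.94, so W_min = Q_C/COP = Q_C·ΔT/T_C.
W_min = 1000000 × 11.70/291.85 = 40090 kJ = 40.09 MJ.

40.1 MJ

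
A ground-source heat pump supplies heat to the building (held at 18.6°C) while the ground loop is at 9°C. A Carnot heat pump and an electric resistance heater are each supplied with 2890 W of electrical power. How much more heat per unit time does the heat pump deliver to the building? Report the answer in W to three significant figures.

In absolute terms T_C = 282.15 K and T_H = 291.75 K, so ΔT = 9.600 K.
COP_Carnot = T_H/ΔT = 291.75/9.600 = 30.39.
The heat pump delivers Q̇_H = COP × Ẇ = 87830 W; the resistance heater delivers Ẇ = 2890 W.
Extra = (COP − 1)·Ẇ = 84940 W.

84900 W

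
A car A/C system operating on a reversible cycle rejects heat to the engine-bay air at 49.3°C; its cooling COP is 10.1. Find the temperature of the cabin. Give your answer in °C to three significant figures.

For a Carnot refrigerator COP_R = T_C/(T_H − T_C), so T_C = COP·T_H/(1 + COP).
With T_H = 322.45 K, T_C = 10.1 × 322.45/11.10 = 293.40 K.
Converting, 293.40 K = 20.25°C.

20.3 °C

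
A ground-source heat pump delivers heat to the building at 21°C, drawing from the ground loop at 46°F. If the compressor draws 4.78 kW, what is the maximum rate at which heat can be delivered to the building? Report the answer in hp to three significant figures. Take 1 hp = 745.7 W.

143 hp

In absolute terms T_C = 280.93 K and T_H = 294.15 K, so ΔT = 13.22 K.
COP_Carnot = T_H/ΔT = 294.15/13.22 = 22.25.
Q̇_max = COP_Carnot × Ẇ = 22.25 × 4.780 kW = 106.3 kW = 142.6 hp.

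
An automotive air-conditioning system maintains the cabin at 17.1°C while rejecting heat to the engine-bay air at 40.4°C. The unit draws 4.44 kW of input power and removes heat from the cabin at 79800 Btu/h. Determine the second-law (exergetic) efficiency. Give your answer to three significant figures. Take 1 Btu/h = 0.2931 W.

Converting, Q̇_C = 79800 Btu/h = 23.39 kW, so COP_actual = Q̇_C/Ẇ = 23.39/4.440 = 5.268.
In absolute terms T_C = 290.25 K and T_H = 313.55 K, so ΔT = 23.30 K.
COP_Carnot = T_C/ΔT = 290.25/23.30 = 12.46.
η_II = COP_actual/COP_Carnot = 5.268/12.46 = 0.4229.

0.423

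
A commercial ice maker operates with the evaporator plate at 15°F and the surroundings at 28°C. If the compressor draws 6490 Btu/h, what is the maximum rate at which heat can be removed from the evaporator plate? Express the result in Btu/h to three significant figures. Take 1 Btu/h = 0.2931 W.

45700 Btu/h

In absolute terms T_C = 263.71 K and T_H = 301.15 K, so ΔT = 37.44 K.
COP_Carnot = T_C/ΔT = 263.71/37.44 = 7.043.
Q̇_max = COP_Carnot × Ẇ = 7.043 × 6490 Btu/h = 45710 Btu/h.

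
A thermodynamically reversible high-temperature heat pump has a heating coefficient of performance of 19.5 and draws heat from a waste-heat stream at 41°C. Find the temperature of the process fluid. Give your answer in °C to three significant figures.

58.0 °C

COP_HP = T_H/(T_H − T_C) rearranges to T_H = COP·T_C/(COP − 1).
With T_C = 314.15 K, T_H = 19.5 × 314.15/18.50 = 331.13 K.
Converting, 331.13 K = 57.98°C.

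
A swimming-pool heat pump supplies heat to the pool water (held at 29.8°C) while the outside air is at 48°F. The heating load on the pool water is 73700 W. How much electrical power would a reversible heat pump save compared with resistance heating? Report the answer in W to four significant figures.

68610 W

In absolute terms T_C = 282.04 K and T_H = 302.95 K, so ΔT = 20.91 K.
COP_Carnot = T_H/ΔT = 302.95/20.91 = 14.49.
Resistance heating needs Ẇ_res = Q̇_H = 73700 W; the reversible heat pump needs only Ẇ_hp = Q̇_H/COP = 5087 W.
Saving = 73700 − 5087 = 68610 W.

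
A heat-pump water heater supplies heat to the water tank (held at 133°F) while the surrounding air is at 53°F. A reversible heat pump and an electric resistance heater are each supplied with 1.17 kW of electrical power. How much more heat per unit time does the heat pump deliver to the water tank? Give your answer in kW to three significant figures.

7.50 kW

In absolute terms T_C = 284.82 K and T_H = 329.26 K, so ΔT = 44.44 K.
COP_Carnot = T_H/ΔT = 329.26/44.44 = 7.408.
The heat pump delivers Q̇_H = COP × Ẇ = 8.668 kW; the resistance heater delivers Ẇ = 1.170 kW.
Extra = (COP − 1)·Ẇ = 7.498 kW.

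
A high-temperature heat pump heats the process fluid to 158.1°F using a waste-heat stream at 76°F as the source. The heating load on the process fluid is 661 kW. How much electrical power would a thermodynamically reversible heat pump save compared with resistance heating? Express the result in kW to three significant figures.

573 kW

In absolute terms T_C = 297.59 K and T_H = 343.21 K, so ΔT = 45.61 K.
COP_Carnot = T_H/ΔT = 343.21/45.61 = 7.525.
Resistance heating needs Ẇ_res = Q̇_H = 661.0 kW; the reversible heat pump needs only Ẇ_hp = Q̇_H/COP = 87.85 kW.
Saving = 661.0 − 87.85 = 573.2 kW.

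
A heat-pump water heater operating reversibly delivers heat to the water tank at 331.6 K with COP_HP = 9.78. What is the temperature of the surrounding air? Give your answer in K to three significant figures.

298 K

COP_HP = T_H/(T_H − T_C) gives T_H − T_C = T_H/COP.
With T_H = 331.60 K, T_C = 331.60 × (1 − 1/9.78) = 297.69 K.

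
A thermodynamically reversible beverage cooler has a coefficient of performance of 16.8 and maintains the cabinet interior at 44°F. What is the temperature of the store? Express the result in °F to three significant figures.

COP_R = T_C/(T_H − T_C) gives T_H − T_C = T_C/COP.
With T_C = 279.82 K, T_H = 279.82 × (1 + 1/16.8) = 296.47 K.
Converting, 296.47 K = 73.98°F.

74.0 °F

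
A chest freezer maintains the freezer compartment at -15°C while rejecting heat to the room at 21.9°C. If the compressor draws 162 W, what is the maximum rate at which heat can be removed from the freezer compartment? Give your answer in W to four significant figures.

In absolute terms T_C = 258.15 K and T_H = 295.05 K, so ΔT = 36.90 K.
COP_Carnot = T_C/ΔT = 258.15/36.90 = 6.996.
Q̇_max = COP_Carnot × Ẇ = 6.996 × 162.0 W = 1133 W.

1133 W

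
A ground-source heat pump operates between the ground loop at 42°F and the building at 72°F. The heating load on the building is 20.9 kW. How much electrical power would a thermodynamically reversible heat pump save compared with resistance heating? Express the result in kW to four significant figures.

19.72 kW

In absolute terms T_C = 278.71 K and T_H = 295.37 K, so ΔT = 16.67 K.
COP_Carnot = T_H/ΔT = 295.37/16.67 = 17.72.
Resistance heating needs Ẇ_res = Q̇_H = 20.90 kW; the reversible heat pump needs only Ẇ_hp = Q̇_H/COP = 1.179 kW.
Saving = 20.90 − 1.179 = 19.72 kW.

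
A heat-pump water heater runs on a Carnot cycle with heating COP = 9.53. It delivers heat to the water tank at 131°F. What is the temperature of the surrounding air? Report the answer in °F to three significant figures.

COP_HP = T_H/(T_H − T_C) gives T_H − T_C = T_H/COP.
With T_H = 328.15 K, T_C = 328.15 × (1 − 1/9.53) = 293.72 K.
Converting, 293.72 K = 69.02°F.

69.0 °F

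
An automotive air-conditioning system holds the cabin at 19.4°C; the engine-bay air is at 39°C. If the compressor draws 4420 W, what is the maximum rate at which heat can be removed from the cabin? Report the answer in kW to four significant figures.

In absolute terms T_C = 292.55 K and T_H = 312.15 K, so ΔT = 19.60 K.
COP_Carnot = T_C/ΔT = 292.55/19.60 = 14.93.
Q̇_max = COP_Carnot × Ẇ = 14.93 × 4420 W = 65970 W = 65.97 kW.

65.97 kW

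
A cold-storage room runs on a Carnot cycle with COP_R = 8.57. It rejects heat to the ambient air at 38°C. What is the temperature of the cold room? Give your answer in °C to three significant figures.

5.49 °C

For a Carnot refrigerator COP_R = T_C/(T_H − T_C), so T_C = COP·T_H/(1 + COP).
With T_H = 311.15 K, T_C = 8.57 × 311.15/9.570 = 278.64 K.
Converting, 278.64 K = 5.49°C.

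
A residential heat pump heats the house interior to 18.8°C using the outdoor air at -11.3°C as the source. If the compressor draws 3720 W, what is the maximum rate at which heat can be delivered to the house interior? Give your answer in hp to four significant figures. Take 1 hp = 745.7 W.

48.39 hp

In absolute terms T_C = 261.85 K and T_H = 291.95 K, so ΔT = 30.10 K.
COP_Carnot = T_H/ΔT = 291.95/30.10 = 9.699.
Q̇_max = COP_Carnot × Ẇ = 9.699 × 3720 W = 36080 W = 48.39 hp.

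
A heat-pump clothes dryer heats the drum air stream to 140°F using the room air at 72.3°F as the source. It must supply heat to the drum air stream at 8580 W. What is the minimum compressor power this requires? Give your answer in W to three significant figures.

969 W

In absolute terms T_C = 295.54 K and T_H = 333.15 K, so ΔT = 37.61 K.
COP_Carnot = T_H/ΔT = 333.15/37.61 = 8.858.
Ẇ_min = Q̇/COP_Carnot = 8580/8.858 = 968.6 W.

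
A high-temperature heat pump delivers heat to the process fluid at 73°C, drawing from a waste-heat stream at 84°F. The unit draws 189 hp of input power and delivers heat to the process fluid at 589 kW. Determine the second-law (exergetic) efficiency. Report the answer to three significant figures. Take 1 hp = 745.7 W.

0.533

Converting, Q̇_H = 589.0 kW = 789.9 hp, so COP_actual = Q̇_H/Ẇ = 789.9/189.0 = 4.179.
In absolute terms T_C = 302.04 K and T_H = 346.15 K, so ΔT = 44.11 K.
COP_Carnot = T_H/ΔT = 346.15/44.11 = 7.847.
η_II = COP_actual/COP_Carnot = 4.179/7.847 = 0.5326.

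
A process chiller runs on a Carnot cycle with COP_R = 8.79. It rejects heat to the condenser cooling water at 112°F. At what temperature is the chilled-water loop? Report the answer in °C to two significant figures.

For a Carnot refrigerator COP_R = T_C/(T_H − T_C), so T_C = COP·T_H/(1 + COP).
With T_H = 317.59 K, T_C = 8.79 × 317.59/9.790 = 285.15 K.
Converting, 285.15 K = 12.00°C.

12 °C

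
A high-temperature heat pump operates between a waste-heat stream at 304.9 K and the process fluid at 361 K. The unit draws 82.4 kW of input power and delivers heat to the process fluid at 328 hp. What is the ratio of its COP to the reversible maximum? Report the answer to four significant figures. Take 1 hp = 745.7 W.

0.4613

Converting, Q̇_H = 328.0 hp = 244.6 kW, so COP_actual = Q̇_H/Ẇ = 244.6/82.40 = 2.968.
The reservoir spacing is ΔT = 361 − 304.9 = 56.10 K.
COP_Carnot = T_H/ΔT = 361.00/56.10 = 6.435.
η_II = COP_actual/COP_Carnot = 2.968/6.435 = 0.4613.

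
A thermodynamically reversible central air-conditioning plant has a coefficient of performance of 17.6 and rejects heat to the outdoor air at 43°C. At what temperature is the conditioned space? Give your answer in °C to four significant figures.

26.00 °C

For a Carnot refrigerator COP_R = T_C/(T_H − T_C), so T_C = COP·T_H/(1 + COP).
With T_H = 316.15 K, T_C = 17.6 × 316.15/18.60 = 299.15 K.
Converting, 299.15 K = 26.00°C.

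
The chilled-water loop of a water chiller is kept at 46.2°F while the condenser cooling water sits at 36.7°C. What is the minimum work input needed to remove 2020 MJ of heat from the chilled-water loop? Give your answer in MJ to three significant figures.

In absolute terms T_C = 281.04 K and T_H = 309.85 K, so ΔT = 28.81 K.
The reversible limit is COP_R = T_C/ΔT = 9.755, so W_min = Q_C/COP = Q_C·ΔT/T_C.
W_min = 2020 × 28.81/281.04 = 207.1 MJ.

207 MJ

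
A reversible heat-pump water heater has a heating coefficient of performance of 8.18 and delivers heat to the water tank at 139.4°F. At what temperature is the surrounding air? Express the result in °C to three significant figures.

19.0 °C

COP_HP = T_H/(T_H − T_C) gives T_H − T_C = T_H/COP.
With T_H = 332.82 K, T_C = 332.82 × (1 − 1/8.18) = 292.13 K.
Converting, 292.13 K = 18.98°C.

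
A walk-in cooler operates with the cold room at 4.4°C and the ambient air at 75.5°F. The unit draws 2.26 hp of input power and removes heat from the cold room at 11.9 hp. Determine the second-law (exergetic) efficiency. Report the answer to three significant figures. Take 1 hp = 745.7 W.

COP_actual = Q̇_C/Ẇ = 11.90/2.260 = 5.265.
In absolute terms T_C = 277.55 K and T_H = 297.32 K, so ΔT = 19.77 K.
COP_Carnot = T_C/ΔT = 277.55/19.77 = 14.04.
η_II = COP_actual/COP_Carnot = 5.265/14.04 = 0.3750.

0.375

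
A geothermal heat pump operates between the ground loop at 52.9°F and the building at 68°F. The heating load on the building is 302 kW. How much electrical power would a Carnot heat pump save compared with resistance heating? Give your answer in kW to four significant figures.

293.4 kW

In absolute terms T_C = 284.76 K and T_H = 293.15 K, so ΔT = 8.389 K.
COP_Carnot = T_H/ΔT = 293.15/8.389 = 34.95.
Resistance heating needs Ẇ_res = Q̇_H = 302.0 kW; the reversible heat pump needs only Ẇ_hp = Q̇_H/COP = 8.642 kW.
Saving = 302.0 − 8.642 = 293.4 kW.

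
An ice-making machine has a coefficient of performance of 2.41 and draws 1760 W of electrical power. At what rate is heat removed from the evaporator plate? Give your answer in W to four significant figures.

Q̇_C = COP × Ẇ = 2.41 × 1760 = 4242 W.

4242 W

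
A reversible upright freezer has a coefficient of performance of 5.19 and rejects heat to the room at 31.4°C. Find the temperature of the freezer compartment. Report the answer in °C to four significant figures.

For a Carnot refrigerator COP_R = T_C/(T_H − T_C), so T_C = COP·T_H/(1 + COP).
With T_H = 304.55 K, T_C = 5.19 × 304.55/6.190 = 255.35 K.
Converting, 255.35 K = -17.80°C.

-17.80 °C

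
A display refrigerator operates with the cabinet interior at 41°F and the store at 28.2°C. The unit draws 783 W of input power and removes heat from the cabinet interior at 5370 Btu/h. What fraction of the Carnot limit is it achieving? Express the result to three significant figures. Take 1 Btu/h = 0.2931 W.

0.168

Converting, Q̇_C = 5370 Btu/h = 1574 W, so COP_actual = Q̇_C/Ẇ = 1574/783.0 = 2.010.
In absolute terms T_C = 278.15 K and T_H = 301.35 K, so ΔT = 23.20 K.
COP_Carnot = T_C/ΔT = 278.15/23.20 = 11.99.
η_II = COP_actual/COP_Carnot = 2.010/11.99 = 0.1677.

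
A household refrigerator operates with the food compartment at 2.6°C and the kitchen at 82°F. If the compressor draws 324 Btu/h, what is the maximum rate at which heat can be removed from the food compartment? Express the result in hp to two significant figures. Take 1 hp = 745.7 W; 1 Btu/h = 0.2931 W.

1.4 hp

In absolute terms T_C = 275.75 K and T_H = 300.93 K, so ΔT = 25.18 K.
COP_Carnot = T_C/ΔT = 275.75/25.18 = 10.95.
Q̇_max = COP_Carnot × Ẇ = 10.95 × 324.0 Btu/h = 3548 Btu/h = 1.395 hp.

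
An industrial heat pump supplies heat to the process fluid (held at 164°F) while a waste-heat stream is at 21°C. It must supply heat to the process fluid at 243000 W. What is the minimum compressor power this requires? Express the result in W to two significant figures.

37000 W

In absolute terms T_C = 294.15 K and T_H = 346.48 K, so ΔT = 52.33 K.
COP_Carnot = T_H/ΔT = 346.48/52.33 = 6.621.
Ẇ_min = Q̇/COP_Carnot = 243000/6.621 = 36700 W.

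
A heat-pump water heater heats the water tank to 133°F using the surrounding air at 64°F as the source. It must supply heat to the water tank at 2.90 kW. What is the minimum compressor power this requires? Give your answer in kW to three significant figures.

In absolute terms T_C = 290.93 K and T_H = 329.26 K, so ΔT = 38.33 K.
COP_Carnot = T_H/ΔT = 329.26/38.33 = 8.589.
Ẇ_min = Q̇/COP_Carnot = 2.900/8.589 = 0.3376 kW.

0.338 kW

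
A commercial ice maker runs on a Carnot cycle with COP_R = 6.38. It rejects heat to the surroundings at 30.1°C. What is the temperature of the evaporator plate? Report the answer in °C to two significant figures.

For a Carnot refrigerator COP_R = T_C/(T_H − T_C), so T_C = COP·T_H/(1 + COP).
With T_H = 303.25 K, T_C = 6.38 × 303.25/7.380 = 262.16 K.
Converting, 262.16 K = -10.99°C.

-11 °C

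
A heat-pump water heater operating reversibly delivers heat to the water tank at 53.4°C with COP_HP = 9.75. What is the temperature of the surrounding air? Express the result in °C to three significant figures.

COP_HP = T_H/(T_H − T_C) gives T_H − T_C = T_H/COP.
With T_H = 326.55 K, T_C = 326.55 × (1 − 1/9.75) = 293.06 K.
Converting, 293.06 K = 19.91°C.

19.9 °C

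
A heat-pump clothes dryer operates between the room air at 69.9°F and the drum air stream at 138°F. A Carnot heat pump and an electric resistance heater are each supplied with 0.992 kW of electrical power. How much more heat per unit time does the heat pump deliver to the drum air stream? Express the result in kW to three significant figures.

In absolute terms T_C = 294.21 K and T_H = 332.04 K, so ΔT = 37.83 K.
COP_Carnot = T_H/ΔT = 332.04/37.83 = 8.776.
The heat pump delivers Q̇_H = COP × Ẇ = 8.706 kW; the resistance heater delivers Ẇ = 0.9920 kW.
Extra = (COP − 1)·Ẇ = 7.714 kW.

7.71 kW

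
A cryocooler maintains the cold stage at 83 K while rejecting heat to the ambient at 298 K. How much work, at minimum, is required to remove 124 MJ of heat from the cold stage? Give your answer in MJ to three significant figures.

The reservoir spacing is ΔT = 298 − 83 = 215.0 K.
The reversible limit is COP_R = T_C/ΔT = 0.3860, so W_min = Q_C/COP = Q_C·ΔT/T_C.
W_min = 124.0 × 215.0/83.00 = 321.2 MJ.

321 MJ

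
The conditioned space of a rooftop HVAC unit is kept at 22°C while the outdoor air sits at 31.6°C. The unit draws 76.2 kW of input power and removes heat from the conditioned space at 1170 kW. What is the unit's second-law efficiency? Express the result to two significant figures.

COP_actual = Q̇_C/Ẇ = 1170/76.20 = 15.35.
In absolute terms T_C = 295.15 K and T_H = 304.75 K, so ΔT = 9.600 K.
COP_Carnot = T_C/ΔT = 295.15/9.600 = 30.74.
η_II = COP_actual/COP_Carnot = 15.35/30.74 = 0.4994.

0.50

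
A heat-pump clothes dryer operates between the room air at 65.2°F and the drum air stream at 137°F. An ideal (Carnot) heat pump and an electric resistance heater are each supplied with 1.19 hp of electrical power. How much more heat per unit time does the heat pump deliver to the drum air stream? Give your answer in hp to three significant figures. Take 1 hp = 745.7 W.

8.70 hp

In absolute terms T_C = 291.59 K and T_H = 331.48 K, so ΔT = 39.89 K.
COP_Carnot = T_H/ΔT = 331.48/39.89 = 8.310.
The heat pump delivers Q̇_H = COP × Ẇ = 9.889 hp; the resistance heater delivers Ẇ = 1.190 hp.
Extra = (COP − 1)·Ẇ = 8.699 hp.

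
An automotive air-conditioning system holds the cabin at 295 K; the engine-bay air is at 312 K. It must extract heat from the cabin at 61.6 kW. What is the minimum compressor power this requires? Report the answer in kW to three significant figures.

The reservoir spacing is ΔT = 312 − 295 = 17.00 K.
COP_Carnot = T_C/ΔT = 295.00/17.00 = 17.35.
Ẇ_min = Q̇/COP_Carnot = 61.60/17.35 = 3.550 kW.

3.55 kW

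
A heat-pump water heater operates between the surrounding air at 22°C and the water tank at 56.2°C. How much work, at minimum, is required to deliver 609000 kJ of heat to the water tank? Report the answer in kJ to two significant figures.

In absolute terms T_C = 295.15 K and T_H = 329.35 K, so ΔT = 34.20 K.
The reversible limit is COP_HP = T_H/ΔT = 9.630, so W_min = Q_H/COP = Q_H·ΔT/T_H.
W_min = 609000 × 34.20/329.35 = 63240 kJ.

63000 kJ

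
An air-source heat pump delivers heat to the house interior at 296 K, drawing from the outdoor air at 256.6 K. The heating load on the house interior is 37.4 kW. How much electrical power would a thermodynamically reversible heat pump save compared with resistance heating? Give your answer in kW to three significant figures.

The reservoir spacing is ΔT = 296 − 256.6 = 39.40 K.
COP_Carnot = T_H/ΔT = 296.00/39.40 = 7.513.
Resistance heating needs Ẇ_res = Q̇_H = 37.40 kW; the reversible heat pump needs only Ẇ_hp = Q̇_H/COP = 4.978 kW.
Saving = 37.40 − 4.978 = 32.42 kW.

32.4 kW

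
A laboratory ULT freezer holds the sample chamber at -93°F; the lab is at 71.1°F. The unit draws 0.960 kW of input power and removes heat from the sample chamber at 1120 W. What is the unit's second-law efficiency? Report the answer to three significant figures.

Converting, Q̇_C = 1120 W = 1.120 kW, so COP_actual = Q̇_C/Ẇ = 1.120/0.9600 = 1.167.
In absolute terms T_C = 203.71 K and T_H = 294.87 K, so ΔT = 91.17 K.
COP_Carnot = T_C/ΔT = 203.71/91.17 = 2.234.
η_II = COP_actual/COP_Carnot = 1.167/2.234 = 0.5221.

0.522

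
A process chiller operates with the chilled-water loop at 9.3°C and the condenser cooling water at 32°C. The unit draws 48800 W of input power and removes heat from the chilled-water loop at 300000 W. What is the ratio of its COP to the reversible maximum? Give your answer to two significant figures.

0.49

COP_actual = Q̇_C/Ẇ = 300000/48800 = 6.148.
In absolute terms T_C = 282.45 K and T_H = 305.15 K, so ΔT = 22.70 K.
COP_Carnot = T_C/ΔT = 282.45/22.70 = 12.44.
η_II = COP_actual/COP_Carnot = 6.148/12.44 = 0.4941.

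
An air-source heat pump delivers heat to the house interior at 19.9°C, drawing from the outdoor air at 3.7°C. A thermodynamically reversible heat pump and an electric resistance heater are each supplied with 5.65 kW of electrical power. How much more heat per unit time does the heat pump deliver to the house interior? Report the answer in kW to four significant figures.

In absolute terms T_C = 276.85 K and T_H = 293.05 K, so ΔT = 16.20 K.
COP_Carnot = T_H/ΔT = 293.05/16.20 = 18.09.
The heat pump delivers Q̇_H = COP × Ẇ = 102.2 kW; the resistance heater delivers Ẇ = 5.650 kW.
Extra = (COP − 1)·Ẇ = 96.56 kW.

96.56 kW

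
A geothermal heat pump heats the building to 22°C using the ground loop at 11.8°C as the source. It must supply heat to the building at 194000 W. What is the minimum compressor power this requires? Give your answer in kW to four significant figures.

6.704 kW

In absolute terms T_C = 284.95 K and T_H = 295.15 K, so ΔT = 10.20 K.
COP_Carnot = T_H/ΔT = 295.15/10.20 = 28.94.
Ẇ_min = Q̇/COP_Carnot = 194000/28.94 = 6704 W = 6.704 kW.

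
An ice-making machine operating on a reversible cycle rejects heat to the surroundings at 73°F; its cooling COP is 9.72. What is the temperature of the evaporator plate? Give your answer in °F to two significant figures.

For a Carnot refrigerator COP_R = T_C/(T_H − T_C), so T_C = COP·T_H/(1 + COP).
With T_H = 295.93 K, T_C = 9.72 × 295.93/10.72 = 268.32 K.
Converting, 268.32 K = 23.31°F.

23 °F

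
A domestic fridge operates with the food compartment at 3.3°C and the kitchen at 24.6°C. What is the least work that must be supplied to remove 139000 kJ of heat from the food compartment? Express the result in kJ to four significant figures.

10710 kJ

In absolute terms T_C = 276.45 K and T_H = 297.75 K, so ΔT = 21.30 K.
The reversible limit is COP_R = T_C/ΔT = 12.98, so W_min = Q_C/COP = Q_C·ΔT/T_C.
W_min = 139000 × 21.30/276.45 = 10710 kJ.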